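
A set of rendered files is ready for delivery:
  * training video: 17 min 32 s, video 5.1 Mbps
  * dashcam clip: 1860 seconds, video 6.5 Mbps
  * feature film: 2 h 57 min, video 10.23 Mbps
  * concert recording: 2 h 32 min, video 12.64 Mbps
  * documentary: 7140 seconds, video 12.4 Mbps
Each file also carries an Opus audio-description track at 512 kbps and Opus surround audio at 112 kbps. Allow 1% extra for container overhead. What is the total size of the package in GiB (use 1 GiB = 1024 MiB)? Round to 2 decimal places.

40.98 GiB

Audio total: 512 + 112 = 624 kbps = 0.624 Mbps.
training video: 5.724 Mbps × 1052 s × 1.01 = 6081.9 Mb
dashcam clip: 7.124 Mbps × 1860 s × 1.01 = 13383.1 Mb
feature film: 10.854 Mbps × 10620 s × 1.01 = 116422.2 Mb
concert recording: 13.264 Mbps × 9120 s × 1.01 = 122177.4 Mb
documentary: 13.024 Mbps × 7140 s × 1.01 = 93921.3 Mb
Total: 351985.8 Mb = 43998.2 MB.
= 40.98 GiB.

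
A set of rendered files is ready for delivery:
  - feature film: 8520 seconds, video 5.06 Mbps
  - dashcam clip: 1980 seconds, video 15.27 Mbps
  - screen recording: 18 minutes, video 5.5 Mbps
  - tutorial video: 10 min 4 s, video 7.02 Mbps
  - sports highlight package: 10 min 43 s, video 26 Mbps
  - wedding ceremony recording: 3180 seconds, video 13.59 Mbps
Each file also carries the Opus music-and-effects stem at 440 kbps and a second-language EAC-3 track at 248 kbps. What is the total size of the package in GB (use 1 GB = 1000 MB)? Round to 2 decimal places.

19.31 GB

Audio total: 440 + 248 = 688 kbps = 0.688 Mbps.
feature film: 5.748 Mbps × 8520 s = 48973.0 Mb
dashcam clip: 15.958 Mbps × 1980 s = 31596.8 Mb
screen recording: 6.188 Mbps × 1080 s = 6683.0 Mb
tutorial video: 7.708 Mbps × 604 s = 4655.6 Mb
sports highlight package: 26.688 Mbps × 643 s = 17160.4 Mb
wedding ceremony recording: 14.278 Mbps × 3180 s = 45404.0 Mb
Total: 154472.9 Mb = 19309.1 MB.
= 19.31 GB.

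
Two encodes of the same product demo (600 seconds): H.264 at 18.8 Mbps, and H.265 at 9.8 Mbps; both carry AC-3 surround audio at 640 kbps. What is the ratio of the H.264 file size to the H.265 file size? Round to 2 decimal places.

Audio: 640 kbps = 0.640 Mbps.
H.264: 19.440 Mbps × 600 s = 11664.0 Mb = 1.458 GB.
H.265: 10.440 Mbps × 600 s = 6264.0 Mb = 0.783 GB.
Ratio: 1.458 / 0.783 = 1.862.

1.86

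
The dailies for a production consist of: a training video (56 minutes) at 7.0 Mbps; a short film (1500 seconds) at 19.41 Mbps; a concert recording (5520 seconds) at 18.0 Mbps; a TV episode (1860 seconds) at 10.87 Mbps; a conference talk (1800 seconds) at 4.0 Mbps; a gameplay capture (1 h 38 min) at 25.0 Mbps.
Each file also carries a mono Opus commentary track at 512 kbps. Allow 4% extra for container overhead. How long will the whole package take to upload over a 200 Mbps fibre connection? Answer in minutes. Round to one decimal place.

29.2 minutes

Audio: 512 kbps = 0.512 Mbps.
training video: 7.512 Mbps × 3360 s × 1.04 = 26249.9 Mb
short film: 19.922 Mbps × 1500 s × 1.04 = 31078.3 Mb
concert recording: 18.512 Mbps × 5520 s × 1.04 = 106273.7 Mb
TV episode: 11.382 Mbps × 1860 s × 1.04 = 22017.3 Mb
conference talk: 4.512 Mbps × 1800 s × 1.04 = 8446.5 Mb
gameplay capture: 25.512 Mbps × 5880 s × 1.04 = 156011.0 Mb
Total: 350076.7 Mb = 43759.6 MB.
At 200 Mbps: 350076.7 / 200 = 1750 s ≈ 29.2 minutes.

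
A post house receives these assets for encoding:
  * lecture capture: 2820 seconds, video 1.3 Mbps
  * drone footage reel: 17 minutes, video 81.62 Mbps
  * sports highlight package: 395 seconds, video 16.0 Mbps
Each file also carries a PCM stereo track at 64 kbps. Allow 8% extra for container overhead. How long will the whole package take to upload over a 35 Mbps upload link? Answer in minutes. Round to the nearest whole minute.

48 minutes

Audio: 64 kbps = 0.064 Mbps.
lecture capture: 1.364 Mbps × 2820 s × 1.08 = 4154.2 Mb
drone footage reel: 81.684 Mbps × 1020 s × 1.08 = 89983.1 Mb
sports highlight package: 16.064 Mbps × 395 s × 1.08 = 6852.9 Mb
Total: 100990.2 Mb = 12623.8 MB.
At 35 Mbps: 100990.2 / 35 = 2885 s ≈ 48.1 minutes.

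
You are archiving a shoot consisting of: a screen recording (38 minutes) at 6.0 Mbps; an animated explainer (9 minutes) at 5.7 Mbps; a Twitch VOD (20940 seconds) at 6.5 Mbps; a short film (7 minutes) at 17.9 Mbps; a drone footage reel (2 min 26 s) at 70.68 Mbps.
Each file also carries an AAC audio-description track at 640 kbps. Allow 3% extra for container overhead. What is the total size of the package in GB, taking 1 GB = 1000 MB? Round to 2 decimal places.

23.98 GB

Audio: 640 kbps = 0.640 Mbps.
screen recording: 6.640 Mbps × 2280 s × 1.03 = 15593.4 Mb
animated explainer: 6.340 Mbps × 540 s × 1.03 = 3526.3 Mb
Twitch VOD: 7.140 Mbps × 20940 s × 1.03 = 153996.9 Mb
short film: 18.540 Mbps × 420 s × 1.03 = 8020.4 Mb
drone footage reel: 71.320 Mbps × 146 s × 1.03 = 10725.1 Mb
Total: 191862.1 Mb = 23982.8 MB.
= 23.98 GB.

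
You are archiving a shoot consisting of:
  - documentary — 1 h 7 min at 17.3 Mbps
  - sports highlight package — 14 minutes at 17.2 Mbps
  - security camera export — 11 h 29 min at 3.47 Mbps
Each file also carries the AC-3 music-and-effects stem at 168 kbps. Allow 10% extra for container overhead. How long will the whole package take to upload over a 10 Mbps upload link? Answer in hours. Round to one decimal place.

Audio: 168 kbps = 0.168 Mbps.
documentary: 17.468 Mbps × 4020 s × 1.10 = 77243.5 Mb
sports highlight package: 17.368 Mbps × 840 s × 1.10 = 16048.0 Mb
security camera export: 3.638 Mbps × 41340 s × 1.10 = 165434.4 Mb
Total: 258725.9 Mb = 32340.7 MB.
At 10 Mbps: 258725.9 / 10 = 25873 s ≈ 7.19 hours.

7.2 hours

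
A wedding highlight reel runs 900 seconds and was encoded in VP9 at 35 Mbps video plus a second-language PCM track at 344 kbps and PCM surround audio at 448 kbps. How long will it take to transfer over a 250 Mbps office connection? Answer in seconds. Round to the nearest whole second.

Audio total: 344 + 448 = 792 kbps = 0.792 Mbps.
Total bitrate: 35.792 Mbps.
File: 35.792 Mbps × 900 s = 32212.8 Mb.
At 250 Mbps: 32212.8 / 250 = 128.9 s ≈ 129 seconds.

129 seconds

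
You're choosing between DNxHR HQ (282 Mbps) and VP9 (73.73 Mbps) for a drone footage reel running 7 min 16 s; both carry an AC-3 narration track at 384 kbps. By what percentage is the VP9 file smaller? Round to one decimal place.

7 min 16 s = 436 s
Audio: 384 kbps = 0.384 Mbps.
DNxHR HQ: 282.384 Mbps × 436 s = 123119.4 Mb = 15.390 GB.
VP9: 74.114 Mbps × 436 s = 32313.7 Mb = 4.039 GB.
Reduction: (1 − 4.039/15.390) × 100 = 73.75%.

73.8%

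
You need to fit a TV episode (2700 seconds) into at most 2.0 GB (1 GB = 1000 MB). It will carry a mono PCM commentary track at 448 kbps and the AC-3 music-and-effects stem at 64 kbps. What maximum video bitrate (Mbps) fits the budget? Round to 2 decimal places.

5.41 Mbps

Budget: 2.0 GB = 16000.0 Mb.
Total bitrate budget: 16000.0 Mb / 2700 s = 5.926 Mbps.
Audio total: 448 + 64 = 512 kbps = 0.512 Mbps.
Video: 5.926 − 0.512 = 5.414 Mbps.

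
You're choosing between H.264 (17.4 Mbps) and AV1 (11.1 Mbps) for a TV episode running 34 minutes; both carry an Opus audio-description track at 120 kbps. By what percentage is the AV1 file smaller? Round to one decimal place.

34 min = 2040 s
Audio: 120 kbps = 0.120 Mbps.
H.264: 17.520 Mbps × 2040 s = 35740.8 Mb = 4.468 GB.
AV1: 11.220 Mbps × 2040 s = 22888.8 Mb = 2.861 GB.
Reduction: (1 − 2.861/4.468) × 100 = 35.96%.

36.0%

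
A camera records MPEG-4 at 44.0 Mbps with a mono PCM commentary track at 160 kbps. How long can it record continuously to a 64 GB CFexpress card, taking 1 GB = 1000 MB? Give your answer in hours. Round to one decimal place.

Audio: 160 kbps = 0.160 Mbps.
Total bitrate: 44.0 + 0.160 = 44.160 Mbps.
Capacity: 64 GB = 512,000 Mb.
Recording time: 512,000 / 44.160 = 11,594 s ≈ 3.22 hours.

3.2 hours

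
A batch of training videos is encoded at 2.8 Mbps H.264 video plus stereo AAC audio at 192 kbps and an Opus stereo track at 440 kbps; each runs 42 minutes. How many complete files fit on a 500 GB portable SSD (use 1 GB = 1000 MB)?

462

42 min = 2520 s
Audio total: 192 + 440 = 632 kbps = 0.632 Mbps.
Total bitrate: 3.432 Mbps.
Per item: 3.432 Mbps × 2520 s = 8,649 Mb = 1,081 MB.
Capacity: 500 GB = 4,000,000 Mb; 462.50 items → 462 complete.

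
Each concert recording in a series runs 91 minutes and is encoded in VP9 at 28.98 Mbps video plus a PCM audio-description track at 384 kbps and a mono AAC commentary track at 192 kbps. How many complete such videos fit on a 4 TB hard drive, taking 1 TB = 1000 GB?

91 min = 5460 s
Audio total: 384 + 192 = 576 kbps = 0.576 Mbps.
Total bitrate: 29.556 Mbps.
Per item: 29.556 Mbps × 5460 s = 161,376 Mb = 20,172 MB.
Capacity: 4 TB = 32,000,000 Mb; 198.29 items → 198 complete.

198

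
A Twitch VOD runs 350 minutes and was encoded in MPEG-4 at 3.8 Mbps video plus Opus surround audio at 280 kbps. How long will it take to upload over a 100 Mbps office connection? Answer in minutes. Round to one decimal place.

14.3 minutes

350 min = 21000 s
Audio: 280 kbps = 0.280 Mbps.
Total bitrate: 4.080 Mbps.
File: 4.080 Mbps × 21000 s = 85680.0 Mb.
At 100 Mbps: 85680.0 / 100 = 856.8 s ≈ 14.3 minutes.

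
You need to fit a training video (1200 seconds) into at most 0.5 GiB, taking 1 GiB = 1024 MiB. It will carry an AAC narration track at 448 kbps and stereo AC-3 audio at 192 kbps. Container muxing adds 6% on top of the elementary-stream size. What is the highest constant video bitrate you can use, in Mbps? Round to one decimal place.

2.7 Mbps

Budget: 0.5 GiB = 4295.0 Mb.
Stream payload after overhead: 4295.0 / 1.06 = 4051.9 Mb.
Total bitrate budget: 4051.9 Mb / 1200 s = 3.377 Mbps.
Audio total: 448 + 192 = 640 kbps = 0.640 Mbps.
Video: 3.377 − 0.640 = 2.737 Mbps.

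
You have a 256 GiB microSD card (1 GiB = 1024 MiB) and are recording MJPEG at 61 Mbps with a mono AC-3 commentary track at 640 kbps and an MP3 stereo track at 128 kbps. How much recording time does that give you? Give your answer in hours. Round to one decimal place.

9.9 hours

Audio total: 640 + 128 = 768 kbps = 0.768 Mbps.
Total bitrate: 61 + 0.768 = 61.768 Mbps.
Capacity: 256 GiB = 2,199,023 Mb.
Recording time: 2,199,023 / 61.768 = 35,601 s ≈ 9.89 hours.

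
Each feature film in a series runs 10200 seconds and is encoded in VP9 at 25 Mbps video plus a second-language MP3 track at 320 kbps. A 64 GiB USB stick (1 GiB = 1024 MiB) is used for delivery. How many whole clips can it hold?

2

Audio: 320 kbps = 0.320 Mbps.
Total bitrate: 25.320 Mbps.
Per item: 25.320 Mbps × 10200 s = 258,264 Mb = 32,283 MB.
Capacity: 64 GiB = 549,756 Mb; 2.13 items → 2 complete.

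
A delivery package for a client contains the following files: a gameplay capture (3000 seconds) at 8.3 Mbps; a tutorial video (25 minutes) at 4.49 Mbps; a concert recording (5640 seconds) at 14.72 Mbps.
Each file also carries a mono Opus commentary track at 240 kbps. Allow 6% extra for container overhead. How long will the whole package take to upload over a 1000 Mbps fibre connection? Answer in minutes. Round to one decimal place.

Audio: 240 kbps = 0.240 Mbps.
gameplay capture: 8.540 Mbps × 3000 s × 1.06 = 27157.2 Mb
tutorial video: 4.730 Mbps × 1500 s × 1.06 = 7520.7 Mb
concert recording: 14.960 Mbps × 5640 s × 1.06 = 89436.9 Mb
Total: 124114.8 Mb = 15514.3 MB.
At 1000 Mbps: 124114.8 / 1000 = 124 s ≈ 2.07 minutes.

2.1 minutes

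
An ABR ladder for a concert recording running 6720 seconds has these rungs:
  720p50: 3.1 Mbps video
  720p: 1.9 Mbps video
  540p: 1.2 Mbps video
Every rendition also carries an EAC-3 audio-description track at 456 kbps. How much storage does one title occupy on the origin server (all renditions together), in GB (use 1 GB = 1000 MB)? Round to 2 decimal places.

Audio: 456 kbps = 0.456 Mbps.
Sum of rendition bitrates: (3.1+0.456) + (1.9+0.456) + (1.2+0.456) = 7.568 Mbps.
× 6720 s = 50,857 Mb = 6,357 MB = 6.357 GB.

6.36 GB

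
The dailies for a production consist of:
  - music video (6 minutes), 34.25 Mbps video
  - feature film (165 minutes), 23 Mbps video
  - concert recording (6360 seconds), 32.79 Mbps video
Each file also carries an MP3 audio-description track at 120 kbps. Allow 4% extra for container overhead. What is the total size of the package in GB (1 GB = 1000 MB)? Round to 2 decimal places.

58.57 GB

Audio: 120 kbps = 0.120 Mbps.
music video: 34.370 Mbps × 360 s × 1.04 = 12868.1 Mb
feature film: 23.120 Mbps × 9900 s × 1.04 = 238043.5 Mb
concert recording: 32.910 Mbps × 6360 s × 1.04 = 217679.9 Mb
Total: 468591.6 Mb = 58573.9 MB.
= 58.57 GB.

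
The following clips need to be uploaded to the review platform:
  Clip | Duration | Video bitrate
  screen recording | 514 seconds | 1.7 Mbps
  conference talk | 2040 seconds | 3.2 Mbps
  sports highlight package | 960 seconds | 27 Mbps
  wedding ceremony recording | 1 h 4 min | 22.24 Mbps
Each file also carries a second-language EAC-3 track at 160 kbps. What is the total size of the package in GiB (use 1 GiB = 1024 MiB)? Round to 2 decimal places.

13.96 GiB

Audio: 160 kbps = 0.160 Mbps.
screen recording: 1.860 Mbps × 514 s = 956.0 Mb
conference talk: 3.360 Mbps × 2040 s = 6854.4 Mb
sports highlight package: 27.160 Mbps × 960 s = 26073.6 Mb
wedding ceremony recording: 22.400 Mbps × 3840 s = 86016.0 Mb
Total: 119900.0 Mb = 14987.5 MB.
= 13.96 GiB.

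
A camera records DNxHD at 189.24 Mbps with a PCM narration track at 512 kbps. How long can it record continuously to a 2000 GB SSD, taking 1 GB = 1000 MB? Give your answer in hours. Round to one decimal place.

Audio: 512 kbps = 0.512 Mbps.
Total bitrate: 189.24 + 0.512 = 189.752 Mbps.
Capacity: 2000 GB = 16,000,000 Mb.
Recording time: 16,000,000 / 189.752 = 84,321 s ≈ 23.4 hours.

23.4 hours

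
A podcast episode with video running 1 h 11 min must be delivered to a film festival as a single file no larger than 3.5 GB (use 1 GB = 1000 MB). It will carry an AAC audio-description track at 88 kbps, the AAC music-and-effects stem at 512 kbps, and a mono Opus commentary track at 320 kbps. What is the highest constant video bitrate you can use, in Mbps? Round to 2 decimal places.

Budget: 3.5 GB = 28000.0 Mb.
1 h 11 min = 71 min = 4260 s
Total bitrate budget: 28000.0 Mb / 4260 s = 6.573 Mbps.
Audio total: 88 + 512 + 320 = 920 kbps = 0.920 Mbps.
Video: 6.573 − 0.920 = 5.653 Mbps.

5.65 Mbps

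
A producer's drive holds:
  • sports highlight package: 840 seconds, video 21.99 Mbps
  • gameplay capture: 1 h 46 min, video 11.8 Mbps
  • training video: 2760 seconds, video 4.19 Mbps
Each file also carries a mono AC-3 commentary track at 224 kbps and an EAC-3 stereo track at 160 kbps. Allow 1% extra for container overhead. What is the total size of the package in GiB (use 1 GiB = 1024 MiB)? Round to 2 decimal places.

Audio total: 224 + 160 = 384 kbps = 0.384 Mbps.
sports highlight package: 22.374 Mbps × 840 s × 1.01 = 18982.1 Mb
gameplay capture: 12.184 Mbps × 6360 s × 1.01 = 78265.1 Mb
training video: 4.574 Mbps × 2760 s × 1.01 = 12750.5 Mb
Total: 109997.7 Mb = 13749.7 MB.
= 12.81 GiB.

12.81 GiB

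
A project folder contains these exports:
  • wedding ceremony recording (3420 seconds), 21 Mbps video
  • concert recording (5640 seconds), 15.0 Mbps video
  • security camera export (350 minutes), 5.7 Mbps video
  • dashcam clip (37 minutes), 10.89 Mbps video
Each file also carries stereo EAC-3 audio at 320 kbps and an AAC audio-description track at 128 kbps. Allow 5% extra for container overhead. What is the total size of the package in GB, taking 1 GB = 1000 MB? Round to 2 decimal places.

Audio total: 320 + 128 = 448 kbps = 0.448 Mbps.
wedding ceremony recording: 21.448 Mbps × 3420 s × 1.05 = 77019.8 Mb
concert recording: 15.448 Mbps × 5640 s × 1.05 = 91483.1 Mb
security camera export: 6.148 Mbps × 21000 s × 1.05 = 135563.4 Mb
dashcam clip: 11.338 Mbps × 2220 s × 1.05 = 26428.9 Mb
Total: 330495.1 Mb = 41311.9 MB.
= 41.31 GB.

41.31 GB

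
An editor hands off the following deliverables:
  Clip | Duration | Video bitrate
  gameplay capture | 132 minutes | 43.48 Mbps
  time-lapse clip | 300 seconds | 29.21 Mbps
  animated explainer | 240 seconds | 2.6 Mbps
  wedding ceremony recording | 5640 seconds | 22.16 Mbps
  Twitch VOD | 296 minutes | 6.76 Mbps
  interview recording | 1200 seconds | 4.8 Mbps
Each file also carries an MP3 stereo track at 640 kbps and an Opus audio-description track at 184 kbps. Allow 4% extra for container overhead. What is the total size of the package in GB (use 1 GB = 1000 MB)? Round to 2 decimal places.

82.13 GB

Audio total: 640 + 184 = 824 kbps = 0.824 Mbps.
gameplay capture: 44.304 Mbps × 7920 s × 1.04 = 364923.2 Mb
time-lapse clip: 30.034 Mbps × 300 s × 1.04 = 9370.6 Mb
animated explainer: 3.424 Mbps × 240 s × 1.04 = 854.6 Mb
wedding ceremony recording: 22.984 Mbps × 5640 s × 1.04 = 134815.0 Mb
Twitch VOD: 7.584 Mbps × 17760 s × 1.04 = 140079.5 Mb
interview recording: 5.624 Mbps × 1200 s × 1.04 = 7018.8 Mb
Total: 657061.6 Mb = 82132.7 MB.
= 82.13 GB.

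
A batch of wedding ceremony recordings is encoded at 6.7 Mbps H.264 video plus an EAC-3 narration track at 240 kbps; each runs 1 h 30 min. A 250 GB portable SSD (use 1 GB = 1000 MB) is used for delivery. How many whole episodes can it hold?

1 h 30 min = 90 min = 5400 s
Audio: 240 kbps = 0.240 Mbps.
Total bitrate: 6.940 Mbps.
Per item: 6.940 Mbps × 5400 s = 37,476 Mb = 4,684 MB.
Capacity: 250 GB = 2,000,000 Mb; 53.37 items → 53 complete.

53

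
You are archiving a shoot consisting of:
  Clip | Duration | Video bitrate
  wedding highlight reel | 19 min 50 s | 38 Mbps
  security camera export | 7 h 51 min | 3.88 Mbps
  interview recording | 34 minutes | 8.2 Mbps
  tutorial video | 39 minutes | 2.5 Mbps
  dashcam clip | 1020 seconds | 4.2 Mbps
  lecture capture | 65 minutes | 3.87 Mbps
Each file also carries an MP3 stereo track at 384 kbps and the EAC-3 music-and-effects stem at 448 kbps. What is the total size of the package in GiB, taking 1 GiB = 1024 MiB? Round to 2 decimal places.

Audio total: 384 + 448 = 832 kbps = 0.832 Mbps.
wedding highlight reel: 38.832 Mbps × 1190 s = 46210.1 Mb
security camera export: 4.712 Mbps × 28260 s = 133161.1 Mb
interview recording: 9.032 Mbps × 2040 s = 18425.3 Mb
tutorial video: 3.332 Mbps × 2340 s = 7796.9 Mb
dashcam clip: 5.032 Mbps × 1020 s = 5132.6 Mb
lecture capture: 4.702 Mbps × 3900 s = 18337.8 Mb
Total: 229063.8 Mb = 28633.0 MB.
= 26.67 GiB.

26.67 GiB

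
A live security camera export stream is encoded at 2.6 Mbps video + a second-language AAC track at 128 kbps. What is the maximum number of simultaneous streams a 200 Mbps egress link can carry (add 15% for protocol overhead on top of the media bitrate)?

63

Audio: 128 kbps = 0.128 Mbps.
Per-viewer media rate: 2.728 Mbps.
On the wire with 15% overhead: 3.137 Mbps.
200 Mbps = 200.0 Mbps; 200.0 / 3.137 = 63.75 → 63 viewers.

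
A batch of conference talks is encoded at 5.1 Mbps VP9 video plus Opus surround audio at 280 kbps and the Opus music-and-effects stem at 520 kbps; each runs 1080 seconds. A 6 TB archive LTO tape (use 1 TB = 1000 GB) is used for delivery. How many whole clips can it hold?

Audio total: 280 + 520 = 800 kbps = 0.800 Mbps.
Total bitrate: 5.900 Mbps.
Per item: 5.900 Mbps × 1080 s = 6,372 Mb = 796.5 MB.
Capacity: 6 TB = 48,000,000 Mb; 7532.96 items → 7532 complete.

7532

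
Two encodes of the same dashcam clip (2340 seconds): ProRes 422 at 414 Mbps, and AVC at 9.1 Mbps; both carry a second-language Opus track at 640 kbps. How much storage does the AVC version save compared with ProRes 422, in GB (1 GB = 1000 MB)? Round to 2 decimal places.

118.43 GB

Audio: 640 kbps = 0.640 Mbps.
ProRes 422: 414.640 Mbps × 2340 s = 970257.6 Mb = 121.282 GB.
AVC: 9.740 Mbps × 2340 s = 22791.6 Mb = 2.849 GB.
Saving: 121.282 − 2.849 = 118.433 GB.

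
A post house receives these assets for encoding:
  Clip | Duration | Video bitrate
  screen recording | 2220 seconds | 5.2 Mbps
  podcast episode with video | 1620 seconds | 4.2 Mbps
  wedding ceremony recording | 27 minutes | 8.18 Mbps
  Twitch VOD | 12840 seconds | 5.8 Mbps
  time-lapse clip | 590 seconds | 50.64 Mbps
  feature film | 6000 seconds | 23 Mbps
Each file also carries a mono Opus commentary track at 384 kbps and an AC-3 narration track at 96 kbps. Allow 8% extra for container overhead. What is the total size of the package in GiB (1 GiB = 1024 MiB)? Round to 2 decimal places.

35.95 GiB

Audio total: 384 + 96 = 480 kbps = 0.480 Mbps.
screen recording: 5.680 Mbps × 2220 s × 1.08 = 13618.4 Mb
podcast episode with video: 4.680 Mbps × 1620 s × 1.08 = 8188.1 Mb
wedding ceremony recording: 8.660 Mbps × 1620 s × 1.08 = 15151.5 Mb
Twitch VOD: 6.280 Mbps × 12840 s × 1.08 = 87086.0 Mb
time-lapse clip: 51.120 Mbps × 590 s × 1.08 = 32573.7 Mb
feature film: 23.480 Mbps × 6000 s × 1.08 = 152150.4 Mb
Total: 308768.1 Mb = 38596.0 MB.
= 35.95 GiB.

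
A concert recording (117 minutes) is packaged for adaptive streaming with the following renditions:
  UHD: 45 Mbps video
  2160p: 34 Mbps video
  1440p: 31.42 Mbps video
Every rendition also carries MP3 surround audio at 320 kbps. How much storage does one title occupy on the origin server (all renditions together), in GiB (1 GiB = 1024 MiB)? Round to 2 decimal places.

117 min = 7020 s
Audio: 320 kbps = 0.320 Mbps.
Sum of rendition bitrates: (45+0.320) + (34+0.320) + (31.42+0.320) = 111.380 Mbps.
× 7020 s = 781,888 Mb = 97,736 MB = 91.02 GiB.

91.02 GiB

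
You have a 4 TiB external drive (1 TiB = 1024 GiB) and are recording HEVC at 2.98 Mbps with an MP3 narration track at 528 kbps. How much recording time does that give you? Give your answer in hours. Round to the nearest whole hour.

Audio: 528 kbps = 0.528 Mbps.
Total bitrate: 2.98 + 0.528 = 3.508 Mbps.
Capacity: 4 TiB = 35,184,372 Mb.
Recording time: 35,184,372 / 3.508 = 10,029,753 s ≈ 2,786 hours.

2786 hours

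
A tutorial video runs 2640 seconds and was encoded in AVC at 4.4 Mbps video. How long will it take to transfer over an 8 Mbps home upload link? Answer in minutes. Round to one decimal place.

24.2 minutes

File: 4.400 Mbps × 2640 s = 11616.0 Mb.
At 8 Mbps: 11616.0 / 8 = 1452.0 s ≈ 24.2 minutes.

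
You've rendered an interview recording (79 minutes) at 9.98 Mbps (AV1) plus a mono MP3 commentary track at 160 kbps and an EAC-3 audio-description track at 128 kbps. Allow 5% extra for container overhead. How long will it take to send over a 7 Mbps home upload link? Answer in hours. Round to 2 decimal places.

79 min = 4740 s
Audio total: 160 + 128 = 288 kbps = 0.288 Mbps.
Total bitrate: 10.268 Mbps.
File: 10.268 Mbps × 4740 s = 48670.3 Mb.
With 5% container overhead: ×1.05. → 51103.8 Mb.
At 7 Mbps: 51103.8 / 7 = 7300.5 s ≈ 2.03 hours.

2.03 hours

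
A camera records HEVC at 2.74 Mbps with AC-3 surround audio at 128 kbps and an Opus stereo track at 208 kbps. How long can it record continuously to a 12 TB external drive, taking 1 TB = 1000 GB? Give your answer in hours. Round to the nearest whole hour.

Audio total: 128 + 208 = 336 kbps = 0.336 Mbps.
Total bitrate: 2.74 + 0.336 = 3.076 Mbps.
Capacity: 12 TB = 96,000,000 Mb.
Recording time: 96,000,000 / 3.076 = 31,209,363 s ≈ 8,669 hours.

8669 hours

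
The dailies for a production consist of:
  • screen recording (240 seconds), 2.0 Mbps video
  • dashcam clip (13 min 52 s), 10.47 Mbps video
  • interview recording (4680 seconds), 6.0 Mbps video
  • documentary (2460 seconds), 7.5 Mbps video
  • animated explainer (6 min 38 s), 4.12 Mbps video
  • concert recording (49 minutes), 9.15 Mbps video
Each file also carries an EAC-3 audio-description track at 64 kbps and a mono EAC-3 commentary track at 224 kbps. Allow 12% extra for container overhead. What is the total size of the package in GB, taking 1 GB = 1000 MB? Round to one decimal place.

Audio total: 64 + 224 = 288 kbps = 0.288 Mbps.
screen recording: 2.288 Mbps × 240 s × 1.12 = 615.0 Mb
dashcam clip: 10.758 Mbps × 832 s × 1.12 = 10024.7 Mb
interview recording: 6.288 Mbps × 4680 s × 1.12 = 32959.2 Mb
documentary: 7.788 Mbps × 2460 s × 1.12 = 21457.5 Mb
animated explainer: 4.408 Mbps × 398 s × 1.12 = 1964.9 Mb
concert recording: 9.438 Mbps × 2940 s × 1.12 = 31077.4 Mb
Total: 98098.8 Mb = 12262.3 MB.
= 12.26 GB.

12.3 GB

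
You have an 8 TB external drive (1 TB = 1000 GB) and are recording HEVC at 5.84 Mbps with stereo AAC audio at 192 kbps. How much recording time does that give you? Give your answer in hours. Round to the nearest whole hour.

2947 hours

Audio: 192 kbps = 0.192 Mbps.
Total bitrate: 5.84 + 0.192 = 6.032 Mbps.
Capacity: 8 TB = 64,000,000 Mb.
Recording time: 64,000,000 / 6.032 = 10,610,080 s ≈ 2,947 hours.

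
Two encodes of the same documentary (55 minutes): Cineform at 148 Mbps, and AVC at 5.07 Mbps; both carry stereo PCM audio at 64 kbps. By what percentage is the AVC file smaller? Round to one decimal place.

55 min = 3300 s
Audio: 64 kbps = 0.064 Mbps.
Cineform: 148.064 Mbps × 3300 s = 488611.2 Mb = 61.076 GB.
AVC: 5.134 Mbps × 3300 s = 16942.2 Mb = 2.118 GB.
Reduction: (1 − 2.118/61.076) × 100 = 96.53%.

96.5%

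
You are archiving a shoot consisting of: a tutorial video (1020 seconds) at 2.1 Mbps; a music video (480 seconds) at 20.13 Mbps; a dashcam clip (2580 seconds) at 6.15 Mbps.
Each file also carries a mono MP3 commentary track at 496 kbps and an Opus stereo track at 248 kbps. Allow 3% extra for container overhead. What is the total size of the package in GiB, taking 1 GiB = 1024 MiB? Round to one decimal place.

Audio total: 496 + 248 = 744 kbps = 0.744 Mbps.
tutorial video: 2.844 Mbps × 1020 s × 1.03 = 2987.9 Mb
music video: 20.874 Mbps × 480 s × 1.03 = 10320.1 Mb
dashcam clip: 6.894 Mbps × 2580 s × 1.03 = 18320.1 Mb
Total: 31628.1 Mb = 3953.5 MB.
= 3.682 GiB.

3.7 GiB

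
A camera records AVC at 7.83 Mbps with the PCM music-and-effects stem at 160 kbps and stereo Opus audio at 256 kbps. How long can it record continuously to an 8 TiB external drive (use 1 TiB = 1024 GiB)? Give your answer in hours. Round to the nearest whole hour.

Audio total: 160 + 256 = 416 kbps = 0.416 Mbps.
Total bitrate: 7.83 + 0.416 = 8.246 Mbps.
Capacity: 8 TiB = 70,368,744 Mb.
Recording time: 70,368,744 / 8.246 = 8,533,682 s ≈ 2,370 hours.

2370 hours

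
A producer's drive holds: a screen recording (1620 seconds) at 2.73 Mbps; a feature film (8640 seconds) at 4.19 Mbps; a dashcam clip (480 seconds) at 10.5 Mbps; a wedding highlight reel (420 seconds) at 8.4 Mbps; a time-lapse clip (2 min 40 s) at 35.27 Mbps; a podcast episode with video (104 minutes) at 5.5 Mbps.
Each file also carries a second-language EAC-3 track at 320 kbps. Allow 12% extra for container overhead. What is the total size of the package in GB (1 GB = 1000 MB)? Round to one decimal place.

Audio: 320 kbps = 0.320 Mbps.
screen recording: 3.050 Mbps × 1620 s × 1.12 = 5533.9 Mb
feature film: 4.510 Mbps × 8640 s × 1.12 = 43642.4 Mb
dashcam clip: 10.820 Mbps × 480 s × 1.12 = 5816.8 Mb
wedding highlight reel: 8.720 Mbps × 420 s × 1.12 = 4101.9 Mb
time-lapse clip: 35.590 Mbps × 160 s × 1.12 = 6377.7 Mb
podcast episode with video: 5.820 Mbps × 6240 s × 1.12 = 40674.8 Mb
Total: 106147.6 Mb = 13268.4 MB.
= 13.27 GB.

13.3 GB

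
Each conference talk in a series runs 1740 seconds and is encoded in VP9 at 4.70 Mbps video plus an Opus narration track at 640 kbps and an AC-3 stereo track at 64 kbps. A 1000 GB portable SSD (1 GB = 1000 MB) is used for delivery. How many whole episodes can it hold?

Audio total: 640 + 64 = 704 kbps = 0.704 Mbps.
Total bitrate: 5.404 Mbps.
Per item: 5.404 Mbps × 1740 s = 9,403 Mb = 1,175 MB.
Capacity: 1000 GB = 8,000,000 Mb; 850.80 items → 850 complete.

850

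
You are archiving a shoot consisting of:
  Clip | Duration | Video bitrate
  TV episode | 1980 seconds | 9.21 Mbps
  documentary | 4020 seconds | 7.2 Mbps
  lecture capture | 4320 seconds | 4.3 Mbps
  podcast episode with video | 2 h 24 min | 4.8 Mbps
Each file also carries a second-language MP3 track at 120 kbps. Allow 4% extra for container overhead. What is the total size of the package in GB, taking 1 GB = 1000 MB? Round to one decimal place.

Audio: 120 kbps = 0.120 Mbps.
TV episode: 9.330 Mbps × 1980 s × 1.04 = 19212.3 Mb
documentary: 7.320 Mbps × 4020 s × 1.04 = 30603.5 Mb
lecture capture: 4.420 Mbps × 4320 s × 1.04 = 19858.2 Mb
podcast episode with video: 4.920 Mbps × 8640 s × 1.04 = 44209.2 Mb
Total: 113883.1 Mb = 14235.4 MB.
= 14.24 GB.

14.2 GB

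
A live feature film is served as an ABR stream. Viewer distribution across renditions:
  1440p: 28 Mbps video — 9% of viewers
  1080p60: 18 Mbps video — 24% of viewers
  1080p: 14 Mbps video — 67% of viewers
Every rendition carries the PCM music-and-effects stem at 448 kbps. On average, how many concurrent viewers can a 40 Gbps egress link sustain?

Audio: 448 kbps = 0.448 Mbps.
Average per-viewer bitrate: 0.09×28.448 + 0.24×18.448 + 0.67×14.448 = 16.668 Mbps.
40 Gbps = 40,000 Mbps; 40,000 / 16.668 = 2399.81 → 2399.

2399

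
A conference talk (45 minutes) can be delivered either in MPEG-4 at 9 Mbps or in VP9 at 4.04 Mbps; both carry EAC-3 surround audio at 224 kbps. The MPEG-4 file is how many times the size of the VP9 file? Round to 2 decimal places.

2.16

45 min = 2700 s
Audio: 224 kbps = 0.224 Mbps.
MPEG-4: 9.224 Mbps × 2700 s = 24904.8 Mb = 2.899 GiB.
VP9: 4.264 Mbps × 2700 s = 11512.8 Mb = 1.340 GiB.
Ratio: 2.899 / 1.340 = 2.163.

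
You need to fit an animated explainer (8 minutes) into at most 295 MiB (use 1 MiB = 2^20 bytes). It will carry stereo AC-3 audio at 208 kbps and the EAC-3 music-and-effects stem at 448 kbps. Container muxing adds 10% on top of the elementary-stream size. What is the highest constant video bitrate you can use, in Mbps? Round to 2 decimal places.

4.03 Mbps

Budget: 295 MiB = 2474.6 Mb.
Stream payload after overhead: 2474.6 / 1.10 = 2249.7 Mb.
8 min = 480 s
Total bitrate budget: 2249.7 Mb / 480 s = 4.687 Mbps.
Audio total: 208 + 448 = 656 kbps = 0.656 Mbps.
Video: 4.687 − 0.656 = 4.031 Mbps.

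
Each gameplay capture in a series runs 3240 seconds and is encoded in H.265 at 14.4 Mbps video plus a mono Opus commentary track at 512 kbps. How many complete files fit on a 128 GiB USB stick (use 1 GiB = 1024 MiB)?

22

Audio: 512 kbps = 0.512 Mbps.
Total bitrate: 14.912 Mbps.
Per item: 14.912 Mbps × 3240 s = 48,315 Mb = 6,039 MB.
Capacity: 128 GiB = 1,099,512 Mb; 22.76 items → 22 complete.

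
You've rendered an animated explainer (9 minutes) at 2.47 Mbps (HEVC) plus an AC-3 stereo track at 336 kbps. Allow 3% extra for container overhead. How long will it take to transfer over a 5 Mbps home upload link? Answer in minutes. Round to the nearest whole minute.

5 minutes

9 min = 540 s
Audio: 336 kbps = 0.336 Mbps.
Total bitrate: 2.806 Mbps.
File: 2.806 Mbps × 540 s = 1515.2 Mb.
With 3% container overhead: ×1.03. → 1560.7 Mb.
At 5 Mbps: 1560.7 / 5 = 312.1 s ≈ 5.2 minutes.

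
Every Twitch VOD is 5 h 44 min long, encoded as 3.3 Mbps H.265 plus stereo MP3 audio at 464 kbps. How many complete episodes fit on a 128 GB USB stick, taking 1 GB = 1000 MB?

5 h 44 min = 344 min = 20640 s
Audio: 464 kbps = 0.464 Mbps.
Total bitrate: 3.764 Mbps.
Per item: 3.764 Mbps × 20640 s = 77,689 Mb = 9,711 MB.
Capacity: 128 GB = 1,024,000 Mb; 13.18 items → 13 complete.

13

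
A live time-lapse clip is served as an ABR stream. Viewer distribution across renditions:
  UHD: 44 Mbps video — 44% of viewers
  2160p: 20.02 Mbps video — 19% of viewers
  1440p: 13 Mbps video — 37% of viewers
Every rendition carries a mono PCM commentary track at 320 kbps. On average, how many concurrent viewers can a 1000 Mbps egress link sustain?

Audio: 320 kbps = 0.320 Mbps.
Average per-viewer bitrate: 0.44×44.320 + 0.19×20.340 + 0.37×13.320 = 28.294 Mbps.
1000 Mbps = 1,000 Mbps; 1,000 / 28.294 = 35.34 → 35.

35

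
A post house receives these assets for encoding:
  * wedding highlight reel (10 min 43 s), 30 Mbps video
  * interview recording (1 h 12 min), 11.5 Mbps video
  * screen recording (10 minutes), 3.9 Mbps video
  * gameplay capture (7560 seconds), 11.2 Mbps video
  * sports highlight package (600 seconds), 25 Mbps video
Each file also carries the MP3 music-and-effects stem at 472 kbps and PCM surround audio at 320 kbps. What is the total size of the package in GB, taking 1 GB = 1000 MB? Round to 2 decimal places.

22.73 GB

Audio total: 472 + 320 = 792 kbps = 0.792 Mbps.
wedding highlight reel: 30.792 Mbps × 643 s = 19799.3 Mb
interview recording: 12.292 Mbps × 4320 s = 53101.4 Mb
screen recording: 4.692 Mbps × 600 s = 2815.2 Mb
gameplay capture: 11.992 Mbps × 7560 s = 90659.5 Mb
sports highlight package: 25.792 Mbps × 600 s = 15475.2 Mb
Total: 181850.6 Mb = 22731.3 MB.
= 22.73 GB.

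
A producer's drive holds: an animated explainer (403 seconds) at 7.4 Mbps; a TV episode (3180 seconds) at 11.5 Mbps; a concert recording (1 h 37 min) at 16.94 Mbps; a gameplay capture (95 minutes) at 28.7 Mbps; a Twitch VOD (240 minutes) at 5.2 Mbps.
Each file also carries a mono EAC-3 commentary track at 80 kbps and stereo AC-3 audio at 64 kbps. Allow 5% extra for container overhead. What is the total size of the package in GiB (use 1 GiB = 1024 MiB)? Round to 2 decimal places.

46.56 GiB

Audio total: 80 + 64 = 144 kbps = 0.144 Mbps.
animated explainer: 7.544 Mbps × 403 s × 1.05 = 3192.2 Mb
TV episode: 11.644 Mbps × 3180 s × 1.05 = 38879.3 Mb
concert recording: 17.084 Mbps × 5820 s × 1.05 = 104400.3 Mb
gameplay capture: 28.844 Mbps × 5700 s × 1.05 = 172631.3 Mb
Twitch VOD: 5.344 Mbps × 14400 s × 1.05 = 80801.3 Mb
Total: 399904.5 Mb = 49988.1 MB.
= 46.56 GiB.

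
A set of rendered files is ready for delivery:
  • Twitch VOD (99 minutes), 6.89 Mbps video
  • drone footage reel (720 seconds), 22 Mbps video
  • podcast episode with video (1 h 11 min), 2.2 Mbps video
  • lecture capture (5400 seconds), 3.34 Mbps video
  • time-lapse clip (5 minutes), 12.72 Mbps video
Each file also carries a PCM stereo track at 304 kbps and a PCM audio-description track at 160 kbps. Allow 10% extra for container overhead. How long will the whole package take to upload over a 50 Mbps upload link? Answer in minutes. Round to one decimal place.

35.1 minutes

Audio total: 304 + 160 = 464 kbps = 0.464 Mbps.
Twitch VOD: 7.354 Mbps × 5940 s × 1.10 = 48051.0 Mb
drone footage reel: 22.464 Mbps × 720 s × 1.10 = 17791.5 Mb
podcast episode with video: 2.664 Mbps × 4260 s × 1.10 = 12483.5 Mb
lecture capture: 3.804 Mbps × 5400 s × 1.10 = 22595.8 Mb
time-lapse clip: 13.184 Mbps × 300 s × 1.10 = 4350.7 Mb
Total: 105272.5 Mb = 13159.1 MB.
At 50 Mbps: 105272.5 / 50 = 2105 s ≈ 35.1 minutes.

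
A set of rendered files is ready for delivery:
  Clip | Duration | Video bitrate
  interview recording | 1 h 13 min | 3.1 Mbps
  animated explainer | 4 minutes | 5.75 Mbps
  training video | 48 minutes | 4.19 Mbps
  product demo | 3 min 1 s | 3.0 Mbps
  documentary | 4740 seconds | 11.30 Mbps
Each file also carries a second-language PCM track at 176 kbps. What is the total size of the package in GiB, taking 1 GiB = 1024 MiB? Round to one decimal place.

Audio: 176 kbps = 0.176 Mbps.
interview recording: 3.276 Mbps × 4380 s = 14348.9 Mb
animated explainer: 5.926 Mbps × 240 s = 1422.2 Mb
training video: 4.366 Mbps × 2880 s = 12574.1 Mb
product demo: 3.176 Mbps × 181 s = 574.9 Mb
documentary: 11.476 Mbps × 4740 s = 54396.2 Mb
Total: 83316.3 Mb = 10414.5 MB.
= 9.699 GiB.

9.7 GiB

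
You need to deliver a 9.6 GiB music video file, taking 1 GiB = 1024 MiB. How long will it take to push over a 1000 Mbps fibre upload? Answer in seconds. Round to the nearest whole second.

82 seconds

File: 9.6 GiB = 82463.4 Mb.
At 1000 Mbps: 82463.4 / 1000 = 82.5 s ≈ 82.5 seconds.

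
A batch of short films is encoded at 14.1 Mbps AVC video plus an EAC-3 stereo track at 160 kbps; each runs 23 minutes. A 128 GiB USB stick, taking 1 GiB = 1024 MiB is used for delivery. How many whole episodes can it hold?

55

23 min = 1380 s
Audio: 160 kbps = 0.160 Mbps.
Total bitrate: 14.260 Mbps.
Per item: 14.260 Mbps × 1380 s = 19,679 Mb = 2,460 MB.
Capacity: 128 GiB = 1,099,512 Mb; 55.87 items → 55 complete.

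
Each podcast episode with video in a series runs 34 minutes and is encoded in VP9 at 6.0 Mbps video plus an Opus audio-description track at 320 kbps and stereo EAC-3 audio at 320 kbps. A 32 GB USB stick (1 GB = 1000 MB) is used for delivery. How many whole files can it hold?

34 min = 2040 s
Audio total: 320 + 320 = 640 kbps = 0.640 Mbps.
Total bitrate: 6.640 Mbps.
Per item: 6.640 Mbps × 2040 s = 13,546 Mb = 1,693 MB.
Capacity: 32 GB = 256,000 Mb; 18.90 items → 18 complete.

18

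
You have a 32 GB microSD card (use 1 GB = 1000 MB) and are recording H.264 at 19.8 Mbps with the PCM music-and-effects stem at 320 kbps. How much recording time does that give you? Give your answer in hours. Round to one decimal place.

3.5 hours

Audio: 320 kbps = 0.320 Mbps.
Total bitrate: 19.8 + 0.320 = 20.120 Mbps.
Capacity: 32 GB = 256,000 Mb.
Recording time: 256,000 / 20.120 = 12,724 s ≈ 3.53 hours.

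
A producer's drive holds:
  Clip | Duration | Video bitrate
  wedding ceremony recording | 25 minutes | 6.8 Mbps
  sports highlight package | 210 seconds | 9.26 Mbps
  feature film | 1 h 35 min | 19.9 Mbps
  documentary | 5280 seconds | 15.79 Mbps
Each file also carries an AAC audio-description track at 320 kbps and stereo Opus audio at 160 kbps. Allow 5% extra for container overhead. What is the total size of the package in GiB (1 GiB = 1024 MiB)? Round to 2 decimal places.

Audio total: 320 + 160 = 480 kbps = 0.480 Mbps.
wedding ceremony recording: 7.280 Mbps × 1500 s × 1.05 = 11466.0 Mb
sports highlight package: 9.740 Mbps × 210 s × 1.05 = 2147.7 Mb
feature film: 20.380 Mbps × 5700 s × 1.05 = 121974.3 Mb
documentary: 16.270 Mbps × 5280 s × 1.05 = 90200.9 Mb
Total: 225788.9 Mb = 28223.6 MB.
= 26.29 GiB.

26.29 GiB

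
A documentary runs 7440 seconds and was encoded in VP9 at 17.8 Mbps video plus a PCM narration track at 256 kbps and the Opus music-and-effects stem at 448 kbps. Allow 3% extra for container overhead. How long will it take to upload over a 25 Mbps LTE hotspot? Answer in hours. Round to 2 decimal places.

Audio total: 256 + 448 = 704 kbps = 0.704 Mbps.
Total bitrate: 18.504 Mbps.
File: 18.504 Mbps × 7440 s = 137669.8 Mb.
With 3% container overhead: ×1.03. → 141799.9 Mb.
At 25 Mbps: 141799.9 / 25 = 5672.0 s ≈ 1.58 hours.

1.58 hours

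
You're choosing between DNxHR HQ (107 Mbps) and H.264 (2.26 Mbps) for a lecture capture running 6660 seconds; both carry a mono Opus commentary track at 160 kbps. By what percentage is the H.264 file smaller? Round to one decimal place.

97.7%

Audio: 160 kbps = 0.160 Mbps.
DNxHR HQ: 107.160 Mbps × 6660 s = 713685.6 Mb = 83.084 GiB.
H.264: 2.420 Mbps × 6660 s = 16117.2 Mb = 1.876 GiB.
Reduction: (1 − 1.876/83.084) × 100 = 97.74%.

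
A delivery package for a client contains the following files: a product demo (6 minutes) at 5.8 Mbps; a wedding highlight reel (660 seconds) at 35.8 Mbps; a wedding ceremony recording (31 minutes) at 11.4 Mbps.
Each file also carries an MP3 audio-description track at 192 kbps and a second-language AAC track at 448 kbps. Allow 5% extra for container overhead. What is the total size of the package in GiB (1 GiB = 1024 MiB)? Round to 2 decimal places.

Audio total: 192 + 448 = 640 kbps = 0.640 Mbps.
product demo: 6.440 Mbps × 360 s × 1.05 = 2434.3 Mb
wedding highlight reel: 36.440 Mbps × 660 s × 1.05 = 25252.9 Mb
wedding ceremony recording: 12.040 Mbps × 1860 s × 1.05 = 23514.1 Mb
Total: 51201.4 Mb = 6400.2 MB.
= 5.961 GiB.

5.96 GiB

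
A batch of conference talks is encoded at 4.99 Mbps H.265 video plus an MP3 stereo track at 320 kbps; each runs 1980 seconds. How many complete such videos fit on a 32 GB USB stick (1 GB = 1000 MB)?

24

Audio: 320 kbps = 0.320 Mbps.
Total bitrate: 5.310 Mbps.
Per item: 5.310 Mbps × 1980 s = 10,514 Mb = 1,314 MB.
Capacity: 32 GB = 256,000 Mb; 24.35 items → 24 complete.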